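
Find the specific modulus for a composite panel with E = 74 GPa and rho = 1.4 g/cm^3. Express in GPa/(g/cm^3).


Specific stiffness = E/rho = 74/1.4 = 52.9 GPa/(g/cm^3)

52.9 GPa/(g/cm^3)


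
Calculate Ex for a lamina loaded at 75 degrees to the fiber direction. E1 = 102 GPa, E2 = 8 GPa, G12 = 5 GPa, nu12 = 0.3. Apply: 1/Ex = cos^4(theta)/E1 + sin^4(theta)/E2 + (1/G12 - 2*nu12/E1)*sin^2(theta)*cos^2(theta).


cos^4(75) = 0.004487, sin^4(75) = 0.870513, sin^2(75)*cos^2(75) = 0.0625
1/G12 - 2*nu12/E1 = 1/5 - 2*0.3/102 = 0.194118 GPa^-1
1/Ex = 0.004487/102 + 0.870513/8 + 0.194118*0.0625 = 0.1209904 GPa^-1
Ex = 8.27 GPa

8.27 GPa


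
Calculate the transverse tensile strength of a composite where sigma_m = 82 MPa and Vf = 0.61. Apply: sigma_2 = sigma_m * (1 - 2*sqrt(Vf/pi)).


factor = 1 - 2*sqrt(0.61/pi) = 0.1187
sigma_2 = 82 * 0.1187 = 9.73 MPa

9.73 MPa


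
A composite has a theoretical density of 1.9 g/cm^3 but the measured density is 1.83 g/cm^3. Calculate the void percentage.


Void% = (rho_theo - rho_actual)/rho_theo * 100 = (1.9 - 1.83)/1.9 * 100 = 3.68%

3.68%


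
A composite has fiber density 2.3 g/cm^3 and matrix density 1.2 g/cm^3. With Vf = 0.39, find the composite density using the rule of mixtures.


rho_c = rho_f*Vf + rho_m*(1-Vf) = 2.3*0.39 + 1.2*0.61 = 1.629 g/cm^3

1.629 g/cm^3


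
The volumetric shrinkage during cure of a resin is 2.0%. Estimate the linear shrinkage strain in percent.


Linear shrinkage ≈ vol_shrink/3 = 2.0/3 = 0.667%

0.667%


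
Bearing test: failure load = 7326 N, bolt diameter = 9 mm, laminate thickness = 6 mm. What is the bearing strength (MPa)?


sigma_br = F/(d*h) = 7326/(9*6) = 135.7 MPa

135.7 MPa


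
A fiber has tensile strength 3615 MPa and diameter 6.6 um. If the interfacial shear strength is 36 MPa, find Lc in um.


Lc = sigma_f * d / (2 * tau_i) = 3615 * 6.6 / (2 * 36) = 331.4 um

331.4 um


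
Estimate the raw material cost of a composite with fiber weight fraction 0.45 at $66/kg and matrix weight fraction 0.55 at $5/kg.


Cost = cost_f*Wf + cost_m*Wm = 66*0.45 + 5*0.55 = $32.45/kg

$32.45/kg


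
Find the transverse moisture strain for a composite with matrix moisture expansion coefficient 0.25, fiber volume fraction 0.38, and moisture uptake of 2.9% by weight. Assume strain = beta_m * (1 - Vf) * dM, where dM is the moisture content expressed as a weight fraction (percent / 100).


dM = 2.9/100 = 0.029
strain = beta_m * (1-Vf) * dM = 0.25 * 0.62 * 0.029 = 0.004495

0.004495


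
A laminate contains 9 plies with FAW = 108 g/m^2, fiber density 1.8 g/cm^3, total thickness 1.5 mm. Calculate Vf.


Vf = n * FAW / (rho_f * h * 1000) = 9 * 108 / (1.8 * 1.5 * 1000) = 0.36

0.36


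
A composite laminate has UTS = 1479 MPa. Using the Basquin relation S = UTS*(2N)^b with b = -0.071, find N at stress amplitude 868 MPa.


N = 0.5 * (S/UTS)^(1/b) = 0.5 * (868/1479)^(1/-0.071) = 909.5097 cycles

909.5097 cycles


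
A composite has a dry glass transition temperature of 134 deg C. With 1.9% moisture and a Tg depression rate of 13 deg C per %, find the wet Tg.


Tg_wet = Tg_dry - k*moisture = 134 - 13*1.9 = 109.3 deg C

109.3 deg C


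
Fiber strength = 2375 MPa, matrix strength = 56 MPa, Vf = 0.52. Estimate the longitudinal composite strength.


sigma_1 = sigma_f*Vf + sigma_m*(1-Vf) = 2375*0.52 + 56*0.48 = 1261.9 MPa

1261.9 MPa


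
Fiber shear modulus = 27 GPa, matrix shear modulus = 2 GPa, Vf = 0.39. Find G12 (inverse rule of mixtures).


1/G12 = Vf/Gf + (1-Vf)/Gm = 0.39/27 + 0.61/2
G12 = 3.13 GPa

3.13 GPa


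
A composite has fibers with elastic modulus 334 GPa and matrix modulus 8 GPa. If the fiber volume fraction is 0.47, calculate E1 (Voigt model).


E1 = Ef*Vf + Em*(1-Vf) = 334*0.47 + 8*0.53 = 161.22 GPa

161.22 GPa


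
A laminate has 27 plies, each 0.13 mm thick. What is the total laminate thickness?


h = n * t_ply = 27 * 0.13 = 3.51 mm

3.51 mm


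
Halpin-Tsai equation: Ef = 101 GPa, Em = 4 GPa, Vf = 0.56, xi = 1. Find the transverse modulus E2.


eta = (Ef/Em - 1)/(Ef/Em + xi) = (25.25 - 1)/(25.25 + 1) = 0.9238
E2 = Em*(1+xi*eta*Vf)/(1-eta*Vf) = 12.57 GPa

12.57 GPa


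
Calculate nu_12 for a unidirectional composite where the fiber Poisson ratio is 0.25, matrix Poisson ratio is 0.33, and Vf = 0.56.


nu_12 = nu_f*Vf + nu_m*(1-Vf) = 0.25*0.56 + 0.33*0.44 = 0.2852

0.2852


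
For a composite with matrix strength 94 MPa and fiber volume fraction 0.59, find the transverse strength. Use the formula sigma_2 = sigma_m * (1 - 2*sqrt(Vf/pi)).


factor = 1 - 2*sqrt(0.59/pi) = 0.1333
sigma_2 = 94 * 0.1333 = 12.53 MPa

12.53 MPa


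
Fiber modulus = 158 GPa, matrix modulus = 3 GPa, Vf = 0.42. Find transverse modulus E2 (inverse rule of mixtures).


1/E2 = Vf/Ef + (1-Vf)/Em = 0.42/158 + 0.58/3
E2 = 5.1 GPa

5.1 GPa


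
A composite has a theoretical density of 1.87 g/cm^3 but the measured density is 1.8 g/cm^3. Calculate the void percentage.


Void% = (rho_theo - rho_actual)/rho_theo * 100 = (1.87 - 1.8)/1.87 * 100 = 3.74%

3.74%


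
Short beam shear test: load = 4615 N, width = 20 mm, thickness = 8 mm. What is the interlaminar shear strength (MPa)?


ILSS = 3F/(4bh) = 3*4615/(4*20*8) = 21.63 MPa

21.63 MPa


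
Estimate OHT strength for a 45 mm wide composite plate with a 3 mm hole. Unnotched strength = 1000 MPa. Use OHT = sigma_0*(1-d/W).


OHT = sigma_0*(1-d/W) = 1000*(1-3/45) = 933.3 MPa

933.3 MPa


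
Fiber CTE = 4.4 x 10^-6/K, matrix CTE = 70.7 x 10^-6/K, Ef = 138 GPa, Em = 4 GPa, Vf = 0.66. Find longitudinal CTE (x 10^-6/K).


E1 = Ef*Vf + Em*(1-Vf) = 92.44
alpha_1 = (alpha_f*Ef*Vf + alpha_m*Em*(1-Vf))/E1 = 5.38 x 10^-6/K

5.38 x 10^-6/K


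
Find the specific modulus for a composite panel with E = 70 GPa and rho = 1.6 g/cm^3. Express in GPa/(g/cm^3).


Specific stiffness = E/rho = 70/1.6 = 43.8 GPa/(g/cm^3)

43.8 GPa/(g/cm^3)


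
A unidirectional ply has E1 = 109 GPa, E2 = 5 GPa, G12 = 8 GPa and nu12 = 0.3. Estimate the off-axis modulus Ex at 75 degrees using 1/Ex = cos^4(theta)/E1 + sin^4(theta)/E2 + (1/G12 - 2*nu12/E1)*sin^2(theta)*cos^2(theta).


cos^4(75) = 0.004487, sin^4(75) = 0.870513, sin^2(75)*cos^2(75) = 0.0625
1/G12 - 2*nu12/E1 = 1/8 - 2*0.3/109 = 0.119495 GPa^-1
1/Ex = 0.004487/109 + 0.870513/5 + 0.119495*0.0625 = 0.1816122 GPa^-1
Ex = 5.51 GPa

5.51 GPa


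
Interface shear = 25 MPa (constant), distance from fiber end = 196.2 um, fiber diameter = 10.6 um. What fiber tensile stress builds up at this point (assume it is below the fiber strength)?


Force balance: sigma_f * (pi*d^2/4) = tau * (pi*d) * x  ->  sigma_f = 4 * tau * x / d
sigma_f = 4 * 25 * 196.2 / 10.6 = 1850.9 MPa

1850.9 MPa


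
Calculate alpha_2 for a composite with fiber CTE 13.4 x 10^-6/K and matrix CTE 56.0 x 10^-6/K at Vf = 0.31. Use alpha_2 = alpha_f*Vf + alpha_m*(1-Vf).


alpha_2 = alpha_f*Vf + alpha_m*(1-Vf) = 13.4*0.31 + 56.0*0.69 = 42.8 x 10^-6/K

42.8 x 10^-6/K


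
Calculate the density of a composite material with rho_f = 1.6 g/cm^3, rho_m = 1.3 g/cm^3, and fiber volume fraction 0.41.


rho_c = rho_f*Vf + rho_m*(1-Vf) = 1.6*0.41 + 1.3*0.59 = 1.423 g/cm^3

1.423 g/cm^3


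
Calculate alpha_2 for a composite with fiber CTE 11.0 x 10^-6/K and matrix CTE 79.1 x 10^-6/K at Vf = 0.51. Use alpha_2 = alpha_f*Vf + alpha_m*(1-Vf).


alpha_2 = alpha_f*Vf + alpha_m*(1-Vf) = 11.0*0.51 + 79.1*0.49 = 44.4 x 10^-6/K

44.4 x 10^-6/K


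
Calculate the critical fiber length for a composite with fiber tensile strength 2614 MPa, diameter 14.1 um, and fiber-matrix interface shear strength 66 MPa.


Lc = sigma_f * d / (2 * tau_i) = 2614 * 14.1 / (2 * 66) = 279.2 um

279.2 um


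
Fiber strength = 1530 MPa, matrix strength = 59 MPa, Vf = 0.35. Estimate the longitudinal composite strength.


sigma_1 = sigma_f*Vf + sigma_m*(1-Vf) = 1530*0.35 + 59*0.65 = 573.9 MPa

573.9 MPa


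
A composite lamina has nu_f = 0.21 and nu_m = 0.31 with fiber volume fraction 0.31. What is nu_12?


nu_12 = nu_f*Vf + nu_m*(1-Vf) = 0.21*0.31 + 0.31*0.69 = 0.279

0.279


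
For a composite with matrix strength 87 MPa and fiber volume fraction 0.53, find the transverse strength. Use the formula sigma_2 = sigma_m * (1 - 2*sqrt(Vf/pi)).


factor = 1 - 2*sqrt(0.53/pi) = 0.1785
sigma_2 = 87 * 0.1785 = 15.53 MPa

15.53 MPa


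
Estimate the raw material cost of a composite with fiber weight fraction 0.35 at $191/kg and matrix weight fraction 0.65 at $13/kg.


Cost = cost_f*Wf + cost_m*Wm = 191*0.35 + 13*0.65 = $75.3/kg

$75.3/kg


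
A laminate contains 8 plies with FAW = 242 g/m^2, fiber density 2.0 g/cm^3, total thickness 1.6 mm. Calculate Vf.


Vf = n * FAW / (rho_f * h * 1000) = 8 * 242 / (2.0 * 1.6 * 1000) = 0.605

0.605


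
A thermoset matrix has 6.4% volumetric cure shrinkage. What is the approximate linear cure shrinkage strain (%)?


Linear shrinkage ≈ vol_shrink/3 = 6.4/3 = 2.133%

2.133%


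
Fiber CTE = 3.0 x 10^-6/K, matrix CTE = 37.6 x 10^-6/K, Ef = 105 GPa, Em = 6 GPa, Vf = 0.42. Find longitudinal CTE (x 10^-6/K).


E1 = Ef*Vf + Em*(1-Vf) = 47.58
alpha_1 = (alpha_f*Ef*Vf + alpha_m*Em*(1-Vf))/E1 = 5.53 x 10^-6/K

5.53 x 10^-6/K


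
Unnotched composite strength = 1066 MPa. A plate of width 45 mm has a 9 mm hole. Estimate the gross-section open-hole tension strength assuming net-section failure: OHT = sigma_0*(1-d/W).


OHT = sigma_0*(1-d/W) = 1066*(1-9/45) = 852.8 MPa

852.8 MPa


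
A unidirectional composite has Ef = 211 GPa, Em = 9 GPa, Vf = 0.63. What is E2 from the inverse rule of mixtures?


1/E2 = Vf/Ef + (1-Vf)/Em = 0.63/211 + 0.37/9
E2 = 22.68 GPa

22.68 GPa


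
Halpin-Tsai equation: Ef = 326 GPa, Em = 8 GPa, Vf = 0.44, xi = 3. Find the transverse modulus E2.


eta = (Ef/Em - 1)/(Ef/Em + xi) = (40.75 - 1)/(40.75 + 3) = 0.9086
E2 = Em*(1+xi*eta*Vf)/(1-eta*Vf) = 29.31 GPa

29.31 GPa


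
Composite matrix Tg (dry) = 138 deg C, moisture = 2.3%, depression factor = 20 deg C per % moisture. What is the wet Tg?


Tg_wet = Tg_dry - k*moisture = 138 - 20*2.3 = 92.0 deg C

92.0 deg C


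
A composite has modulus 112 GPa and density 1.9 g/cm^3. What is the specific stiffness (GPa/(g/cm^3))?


Specific stiffness = E/rho = 112/1.9 = 58.9 GPa/(g/cm^3)

58.9 GPa/(g/cm^3)


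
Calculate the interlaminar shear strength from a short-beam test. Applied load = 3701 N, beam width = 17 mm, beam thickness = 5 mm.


ILSS = 3F/(4bh) = 3*3701/(4*17*5) = 32.66 MPa

32.66 MPa


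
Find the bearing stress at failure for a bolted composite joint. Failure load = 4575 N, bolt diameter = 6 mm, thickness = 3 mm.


sigma_br = F/(d*h) = 4575/(6*3) = 254.2 MPa

254.2 MPa


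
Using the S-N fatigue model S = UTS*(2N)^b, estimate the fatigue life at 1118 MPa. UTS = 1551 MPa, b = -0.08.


N = 0.5 * (S/UTS)^(1/b) = 0.5 * (1118/1551)^(1/-0.08) = 29.9292 cycles

29.9292 cycles


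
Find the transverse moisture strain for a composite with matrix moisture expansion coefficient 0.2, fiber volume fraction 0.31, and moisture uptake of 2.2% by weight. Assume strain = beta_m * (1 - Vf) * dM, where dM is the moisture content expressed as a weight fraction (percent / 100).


dM = 2.2/100 = 0.022
strain = beta_m * (1-Vf) * dM = 0.2 * 0.69 * 0.022 = 0.003036

0.003036


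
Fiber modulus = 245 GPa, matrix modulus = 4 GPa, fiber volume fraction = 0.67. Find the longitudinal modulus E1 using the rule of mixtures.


E1 = Ef*Vf + Em*(1-Vf) = 245*0.67 + 4*0.33 = 165.47 GPa

165.47 GPa


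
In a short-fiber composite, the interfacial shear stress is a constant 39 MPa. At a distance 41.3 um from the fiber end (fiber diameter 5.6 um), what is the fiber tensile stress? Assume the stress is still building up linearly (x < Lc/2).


Force balance: sigma_f * (pi*d^2/4) = tau * (pi*d) * x  ->  sigma_f = 4 * tau * x / d
sigma_f = 4 * 39 * 41.3 / 5.6 = 1150.5 MPa

1150.5 MPa


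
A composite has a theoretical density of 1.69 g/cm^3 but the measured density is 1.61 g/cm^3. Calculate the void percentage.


Void% = (rho_theo - rho_actual)/rho_theo * 100 = (1.69 - 1.61)/1.69 * 100 = 4.73%

4.73%


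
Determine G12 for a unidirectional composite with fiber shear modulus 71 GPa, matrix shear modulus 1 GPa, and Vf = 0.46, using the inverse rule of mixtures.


1/G12 = Vf/Gf + (1-Vf)/Gm = 0.46/71 + 0.54/1
G12 = 1.83 GPa

1.83 GPa


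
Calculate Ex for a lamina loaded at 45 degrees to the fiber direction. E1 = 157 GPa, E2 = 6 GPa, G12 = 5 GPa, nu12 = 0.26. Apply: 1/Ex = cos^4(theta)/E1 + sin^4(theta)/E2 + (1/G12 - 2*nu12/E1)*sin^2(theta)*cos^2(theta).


cos^4(45) = 0.25, sin^4(45) = 0.25, sin^2(45)*cos^2(45) = 0.25
1/G12 - 2*nu12/E1 = 1/5 - 2*0.26/157 = 0.196688 GPa^-1
1/Ex = 0.25/157 + 0.25/6 + 0.196688*0.25 = 0.092431 GPa^-1
Ex = 10.82 GPa

10.82 GPa


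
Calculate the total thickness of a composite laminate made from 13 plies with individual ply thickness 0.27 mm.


h = n * t_ply = 13 * 0.27 = 3.51 mm

3.51 mm


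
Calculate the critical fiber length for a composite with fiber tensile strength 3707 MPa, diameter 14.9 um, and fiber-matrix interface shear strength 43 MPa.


Lc = sigma_f * d / (2 * tau_i) = 3707 * 14.9 / (2 * 43) = 642.3 um

642.3 um


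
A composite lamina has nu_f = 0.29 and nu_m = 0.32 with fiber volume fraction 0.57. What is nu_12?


nu_12 = nu_f*Vf + nu_m*(1-Vf) = 0.29*0.57 + 0.32*0.43 = 0.3029

0.3029


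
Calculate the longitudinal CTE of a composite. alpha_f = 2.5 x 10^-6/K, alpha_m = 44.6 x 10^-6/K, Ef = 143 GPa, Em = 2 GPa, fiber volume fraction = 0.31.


E1 = Ef*Vf + Em*(1-Vf) = 45.71
alpha_1 = (alpha_f*Ef*Vf + alpha_m*Em*(1-Vf))/E1 = 3.77 x 10^-6/K

3.77 x 10^-6/K


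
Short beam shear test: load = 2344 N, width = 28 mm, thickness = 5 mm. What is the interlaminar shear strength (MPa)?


ILSS = 3F/(4bh) = 3*2344/(4*28*5) = 12.56 MPa

12.56 MPa


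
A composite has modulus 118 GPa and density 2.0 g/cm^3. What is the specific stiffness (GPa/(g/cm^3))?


Specific stiffness = E/rho = 118/2.0 = 59.0 GPa/(g/cm^3)

59.0 GPa/(g/cm^3)


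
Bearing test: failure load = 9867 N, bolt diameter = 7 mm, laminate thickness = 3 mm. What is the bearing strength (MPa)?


sigma_br = F/(d*h) = 9867/(7*3) = 469.9 MPa

469.9 MPa


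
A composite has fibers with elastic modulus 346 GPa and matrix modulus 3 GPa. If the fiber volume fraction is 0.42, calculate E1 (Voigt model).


E1 = Ef*Vf + Em*(1-Vf) = 346*0.42 + 3*0.58 = 147.06 GPa

147.06 GPa


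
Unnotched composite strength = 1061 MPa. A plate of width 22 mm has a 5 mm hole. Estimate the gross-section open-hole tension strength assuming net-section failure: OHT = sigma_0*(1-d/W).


OHT = sigma_0*(1-d/W) = 1061*(1-5/22) = 819.9 MPa

819.9 MPa


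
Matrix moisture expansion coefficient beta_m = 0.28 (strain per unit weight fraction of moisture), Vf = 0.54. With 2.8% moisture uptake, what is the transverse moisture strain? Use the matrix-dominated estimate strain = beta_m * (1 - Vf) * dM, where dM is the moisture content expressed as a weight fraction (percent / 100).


dM = 2.8/100 = 0.028
strain = beta_m * (1-Vf) * dM = 0.28 * 0.46 * 0.028 = 0.0036064

0.0036064


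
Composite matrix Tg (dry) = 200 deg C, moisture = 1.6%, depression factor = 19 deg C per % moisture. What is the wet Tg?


Tg_wet = Tg_dry - k*moisture = 200 - 19*1.6 = 169.6 deg C

169.6 deg C


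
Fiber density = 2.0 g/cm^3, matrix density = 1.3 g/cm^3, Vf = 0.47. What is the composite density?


rho_c = rho_f*Vf + rho_m*(1-Vf) = 2.0*0.47 + 1.3*0.53 = 1.629 g/cm^3

1.629 g/cm^3


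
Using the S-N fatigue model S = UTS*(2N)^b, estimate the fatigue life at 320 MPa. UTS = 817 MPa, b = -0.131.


N = 0.5 * (S/UTS)^(1/b) = 0.5 * (320/817)^(1/-0.131) = 640.3102 cycles

640.3102 cycles


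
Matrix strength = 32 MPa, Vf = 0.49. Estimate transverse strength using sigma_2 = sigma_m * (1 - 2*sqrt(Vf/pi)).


factor = 1 - 2*sqrt(0.49/pi) = 0.2101
sigma_2 = 32 * 0.2101 = 6.72 MPa

6.72 MPa


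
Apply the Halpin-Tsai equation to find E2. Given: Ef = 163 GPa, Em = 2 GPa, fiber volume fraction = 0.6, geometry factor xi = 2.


eta = (Ef/Em - 1)/(Ef/Em + xi) = (81.5 - 1)/(81.5 + 2) = 0.9641
E2 = Em*(1+xi*eta*Vf)/(1-eta*Vf) = 10.23 GPa

10.23 GPa


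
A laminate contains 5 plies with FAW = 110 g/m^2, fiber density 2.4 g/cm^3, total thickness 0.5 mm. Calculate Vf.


Vf = n * FAW / (rho_f * h * 1000) = 5 * 110 / (2.4 * 0.5 * 1000) = 0.4583

0.4583


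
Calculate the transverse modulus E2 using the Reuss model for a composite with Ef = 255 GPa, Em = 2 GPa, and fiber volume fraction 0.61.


1/E2 = Vf/Ef + (1-Vf)/Em = 0.61/255 + 0.39/2
E2 = 5.07 GPa

5.07 GPa


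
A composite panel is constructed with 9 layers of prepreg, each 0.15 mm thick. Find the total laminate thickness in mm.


h = n * t_ply = 9 * 0.15 = 1.35 mm

1.35 mm


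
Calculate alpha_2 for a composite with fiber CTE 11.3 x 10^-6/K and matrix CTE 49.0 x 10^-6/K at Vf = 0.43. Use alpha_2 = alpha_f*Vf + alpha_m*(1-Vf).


alpha_2 = alpha_f*Vf + alpha_m*(1-Vf) = 11.3*0.43 + 49.0*0.57 = 32.8 x 10^-6/K

32.8 x 10^-6/K


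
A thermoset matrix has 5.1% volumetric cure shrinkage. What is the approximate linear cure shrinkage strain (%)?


Linear shrinkage ≈ vol_shrink/3 = 5.1/3 = 1.7%

1.7%


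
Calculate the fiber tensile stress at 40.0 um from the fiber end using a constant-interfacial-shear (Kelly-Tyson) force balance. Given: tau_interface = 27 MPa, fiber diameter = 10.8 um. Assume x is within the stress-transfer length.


Force balance: sigma_f * (pi*d^2/4) = tau * (pi*d) * x  ->  sigma_f = 4 * tau * x / d
sigma_f = 4 * 27 * 40.0 / 10.8 = 400.0 MPa

400.0 MPa


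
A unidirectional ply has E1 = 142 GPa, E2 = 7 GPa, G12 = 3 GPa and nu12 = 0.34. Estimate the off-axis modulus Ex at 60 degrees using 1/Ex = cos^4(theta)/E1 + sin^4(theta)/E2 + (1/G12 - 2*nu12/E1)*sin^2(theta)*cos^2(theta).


cos^4(60) = 0.0625, sin^4(60) = 0.5625, sin^2(60)*cos^2(60) = 0.1875
1/G12 - 2*nu12/E1 = 1/3 - 2*0.34/142 = 0.328545 GPa^-1
1/Ex = 0.0625/142 + 0.5625/7 + 0.328545*0.1875 = 0.1423994 GPa^-1
Ex = 7.02 GPa

7.02 GPa


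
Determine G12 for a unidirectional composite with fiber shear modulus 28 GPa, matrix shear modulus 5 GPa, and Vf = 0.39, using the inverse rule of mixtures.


1/G12 = Vf/Gf + (1-Vf)/Gm = 0.39/28 + 0.61/5
G12 = 7.36 GPa

7.36 GPa


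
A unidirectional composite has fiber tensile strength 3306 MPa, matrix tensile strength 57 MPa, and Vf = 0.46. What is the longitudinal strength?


sigma_1 = sigma_f*Vf + sigma_m*(1-Vf) = 3306*0.46 + 57*0.54 = 1551.5 MPa

1551.5 MPa


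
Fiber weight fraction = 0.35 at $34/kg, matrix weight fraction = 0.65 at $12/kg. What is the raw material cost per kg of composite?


Cost = cost_f*Wf + cost_m*Wm = 34*0.35 + 12*0.65 = $19.7/kg

$19.7/kg


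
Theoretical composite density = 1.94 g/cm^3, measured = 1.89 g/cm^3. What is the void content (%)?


Void% = (rho_theo - rho_actual)/rho_theo * 100 = (1.94 - 1.89)/1.94 * 100 = 2.58%

2.58%


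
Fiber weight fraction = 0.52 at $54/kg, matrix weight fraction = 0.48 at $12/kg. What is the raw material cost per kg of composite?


Cost = cost_f*Wf + cost_m*Wm = 54*0.52 + 12*0.48 = $33.84/kg

$33.84/kg


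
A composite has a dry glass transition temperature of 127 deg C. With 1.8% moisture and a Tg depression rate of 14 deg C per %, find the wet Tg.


Tg_wet = Tg_dry - k*moisture = 127 - 14*1.8 = 101.8 deg C

101.8 deg C


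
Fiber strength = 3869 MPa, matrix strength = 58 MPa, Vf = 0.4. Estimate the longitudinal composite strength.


sigma_1 = sigma_f*Vf + sigma_m*(1-Vf) = 3869*0.4 + 58*0.6 = 1582.4 MPa

1582.4 MPa


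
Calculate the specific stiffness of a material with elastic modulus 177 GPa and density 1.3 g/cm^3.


Specific stiffness = E/rho = 177/1.3 = 136.2 GPa/(g/cm^3)

136.2 GPa/(g/cm^3)


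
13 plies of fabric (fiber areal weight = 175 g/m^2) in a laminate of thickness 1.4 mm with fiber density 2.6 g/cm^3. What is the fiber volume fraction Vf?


Vf = n * FAW / (rho_f * h * 1000) = 13 * 175 / (2.6 * 1.4 * 1000) = 0.625

0.625


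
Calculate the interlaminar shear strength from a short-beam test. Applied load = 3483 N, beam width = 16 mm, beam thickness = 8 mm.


ILSS = 3F/(4bh) = 3*3483/(4*16*8) = 20.41 MPa

20.41 MPa


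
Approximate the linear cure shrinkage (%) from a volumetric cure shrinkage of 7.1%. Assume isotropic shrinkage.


Linear shrinkage ≈ vol_shrink/3 = 7.1/3 = 2.367%

2.367%


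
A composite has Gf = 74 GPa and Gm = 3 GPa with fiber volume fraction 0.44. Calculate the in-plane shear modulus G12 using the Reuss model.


1/G12 = Vf/Gf + (1-Vf)/Gm = 0.44/74 + 0.56/3
G12 = 5.19 GPa

5.19 GPa


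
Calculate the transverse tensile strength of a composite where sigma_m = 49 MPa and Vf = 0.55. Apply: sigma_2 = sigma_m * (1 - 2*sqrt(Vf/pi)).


factor = 1 - 2*sqrt(0.55/pi) = 0.1632
sigma_2 = 49 * 0.1632 = 8.0 MPa

8.0 MPa


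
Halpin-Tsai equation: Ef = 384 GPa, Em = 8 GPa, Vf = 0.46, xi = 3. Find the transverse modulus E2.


eta = (Ef/Em - 1)/(Ef/Em + xi) = (48.0 - 1)/(48.0 + 3) = 0.9216
E2 = Em*(1+xi*eta*Vf)/(1-eta*Vf) = 31.55 GPa

31.55 GPa


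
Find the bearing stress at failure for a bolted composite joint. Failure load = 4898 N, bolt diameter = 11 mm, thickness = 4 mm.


sigma_br = F/(d*h) = 4898/(11*4) = 111.3 MPa

111.3 MPa


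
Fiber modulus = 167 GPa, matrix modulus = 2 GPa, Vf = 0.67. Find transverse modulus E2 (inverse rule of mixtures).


1/E2 = Vf/Ef + (1-Vf)/Em = 0.67/167 + 0.33/2
E2 = 5.92 GPa

5.92 GPa


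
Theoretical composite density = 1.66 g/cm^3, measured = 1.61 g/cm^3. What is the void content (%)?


Void% = (rho_theo - rho_actual)/rho_theo * 100 = (1.66 - 1.61)/1.66 * 100 = 3.01%

3.01%


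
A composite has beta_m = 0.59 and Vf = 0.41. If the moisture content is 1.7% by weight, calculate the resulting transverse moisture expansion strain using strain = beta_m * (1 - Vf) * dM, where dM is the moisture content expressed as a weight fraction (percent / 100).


dM = 1.7/100 = 0.017
strain = beta_m * (1-Vf) * dM = 0.59 * 0.59 * 0.017 = 0.0059177

0.0059177


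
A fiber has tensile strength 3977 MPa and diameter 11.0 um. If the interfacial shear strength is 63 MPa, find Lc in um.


Lc = sigma_f * d / (2 * tau_i) = 3977 * 11.0 / (2 * 63) = 347.2 um

347.2 um


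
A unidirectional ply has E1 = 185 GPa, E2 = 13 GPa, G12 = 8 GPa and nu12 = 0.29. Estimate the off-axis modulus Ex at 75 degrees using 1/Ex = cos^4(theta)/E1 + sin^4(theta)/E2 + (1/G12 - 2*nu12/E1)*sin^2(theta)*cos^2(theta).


cos^4(75) = 0.004487, sin^4(75) = 0.870513, sin^2(75)*cos^2(75) = 0.0625
1/G12 - 2*nu12/E1 = 1/8 - 2*0.29/185 = 0.121865 GPa^-1
1/Ex = 0.004487/185 + 0.870513/13 + 0.121865*0.0625 = 0.0746033 GPa^-1
Ex = 13.4 GPa

13.4 GPa


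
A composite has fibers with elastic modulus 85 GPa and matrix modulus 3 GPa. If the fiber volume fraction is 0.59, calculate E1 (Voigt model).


E1 = Ef*Vf + Em*(1-Vf) = 85*0.59 + 3*0.41 = 51.38 GPa

51.38 GPa


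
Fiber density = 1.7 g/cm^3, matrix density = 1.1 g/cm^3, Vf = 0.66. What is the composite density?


rho_c = rho_f*Vf + rho_m*(1-Vf) = 1.7*0.66 + 1.1*0.34 = 1.496 g/cm^3

1.496 g/cm^3


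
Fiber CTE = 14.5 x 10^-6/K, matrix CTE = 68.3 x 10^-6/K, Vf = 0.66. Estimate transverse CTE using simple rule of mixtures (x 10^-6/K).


alpha_2 = alpha_f*Vf + alpha_m*(1-Vf) = 14.5*0.66 + 68.3*0.34 = 32.8 x 10^-6/K

32.8 x 10^-6/K


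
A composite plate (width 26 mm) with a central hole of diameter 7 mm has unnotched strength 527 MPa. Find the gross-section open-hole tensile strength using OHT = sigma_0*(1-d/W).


OHT = sigma_0*(1-d/W) = 527*(1-7/26) = 385.1 MPa

385.1 MPa


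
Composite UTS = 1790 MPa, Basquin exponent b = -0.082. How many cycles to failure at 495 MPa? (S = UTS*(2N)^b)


N = 0.5 * (S/UTS)^(1/b) = 0.5 * (495/1790)^(1/-0.082) = 3.2127e+06 cycles

3.2127e+06 cycles


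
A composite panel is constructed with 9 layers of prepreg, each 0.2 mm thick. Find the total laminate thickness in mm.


h = n * t_ply = 9 * 0.2 = 1.8 mm

1.8 mm


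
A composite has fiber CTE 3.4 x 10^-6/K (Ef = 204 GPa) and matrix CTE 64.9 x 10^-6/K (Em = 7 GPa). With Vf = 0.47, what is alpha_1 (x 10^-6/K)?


E1 = Ef*Vf + Em*(1-Vf) = 99.59
alpha_1 = (alpha_f*Ef*Vf + alpha_m*Em*(1-Vf))/E1 = 5.69 x 10^-6/K

5.69 x 10^-6/K


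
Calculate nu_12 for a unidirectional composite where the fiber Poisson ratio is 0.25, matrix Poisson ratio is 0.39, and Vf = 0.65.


nu_12 = nu_f*Vf + nu_m*(1-Vf) = 0.25*0.65 + 0.39*0.35 = 0.299

0.299


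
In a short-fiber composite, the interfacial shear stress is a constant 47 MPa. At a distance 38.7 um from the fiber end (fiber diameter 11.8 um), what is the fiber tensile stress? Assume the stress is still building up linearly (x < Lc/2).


Force balance: sigma_f * (pi*d^2/4) = tau * (pi*d) * x  ->  sigma_f = 4 * tau * x / d
sigma_f = 4 * 47 * 38.7 / 11.8 = 616.6 MPa

616.6 MPa


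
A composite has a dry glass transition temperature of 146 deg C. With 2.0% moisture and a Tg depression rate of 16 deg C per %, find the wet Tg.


Tg_wet = Tg_dry - k*moisture = 146 - 16*2.0 = 114.0 deg C

114.0 deg C


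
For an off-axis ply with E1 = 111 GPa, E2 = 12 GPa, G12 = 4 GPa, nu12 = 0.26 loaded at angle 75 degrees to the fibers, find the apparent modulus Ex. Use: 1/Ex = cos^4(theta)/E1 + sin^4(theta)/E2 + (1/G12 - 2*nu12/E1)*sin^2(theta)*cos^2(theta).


cos^4(75) = 0.004487, sin^4(75) = 0.870513, sin^2(75)*cos^2(75) = 0.0625
1/G12 - 2*nu12/E1 = 1/4 - 2*0.26/111 = 0.245315 GPa^-1
1/Ex = 0.004487/111 + 0.870513/12 + 0.245315*0.0625 = 0.0879154 GPa^-1
Ex = 11.37 GPa

11.37 GPa


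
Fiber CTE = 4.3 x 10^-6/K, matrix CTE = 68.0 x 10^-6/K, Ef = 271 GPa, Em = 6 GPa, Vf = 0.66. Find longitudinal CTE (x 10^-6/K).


E1 = Ef*Vf + Em*(1-Vf) = 180.9
alpha_1 = (alpha_f*Ef*Vf + alpha_m*Em*(1-Vf))/E1 = 5.02 x 10^-6/K

5.02 x 10^-6/K


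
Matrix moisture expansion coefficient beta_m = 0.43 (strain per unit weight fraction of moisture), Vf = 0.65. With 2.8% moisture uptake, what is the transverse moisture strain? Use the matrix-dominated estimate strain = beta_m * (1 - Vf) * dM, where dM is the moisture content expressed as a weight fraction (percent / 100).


dM = 2.8/100 = 0.028
strain = beta_m * (1-Vf) * dM = 0.43 * 0.35 * 0.028 = 0.004214

0.004214


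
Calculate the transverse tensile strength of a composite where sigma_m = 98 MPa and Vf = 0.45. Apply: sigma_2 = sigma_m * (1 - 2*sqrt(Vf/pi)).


factor = 1 - 2*sqrt(0.45/pi) = 0.2431
sigma_2 = 98 * 0.2431 = 23.82 MPa

23.82 MPa


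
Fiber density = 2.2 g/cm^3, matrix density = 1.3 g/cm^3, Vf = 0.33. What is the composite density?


rho_c = rho_f*Vf + rho_m*(1-Vf) = 2.2*0.33 + 1.3*0.67 = 1.597 g/cm^3

1.597 g/cm^3


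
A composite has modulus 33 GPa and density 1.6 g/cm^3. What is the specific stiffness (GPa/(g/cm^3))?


Specific stiffness = E/rho = 33/1.6 = 20.6 GPa/(g/cm^3)

20.6 GPa/(g/cm^3)


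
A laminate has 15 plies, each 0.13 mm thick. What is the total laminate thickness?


h = n * t_ply = 15 * 0.13 = 1.95 mm

1.95 mm


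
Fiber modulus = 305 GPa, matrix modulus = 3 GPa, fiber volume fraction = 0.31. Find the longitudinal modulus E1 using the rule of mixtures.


E1 = Ef*Vf + Em*(1-Vf) = 305*0.31 + 3*0.69 = 96.62 GPa

96.62 GPa


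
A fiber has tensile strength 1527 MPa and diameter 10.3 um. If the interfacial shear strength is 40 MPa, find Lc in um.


Lc = sigma_f * d / (2 * tau_i) = 1527 * 10.3 / (2 * 40) = 196.6 um

196.6 um


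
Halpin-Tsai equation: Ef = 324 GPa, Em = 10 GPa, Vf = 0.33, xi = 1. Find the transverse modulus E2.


eta = (Ef/Em - 1)/(Ef/Em + xi) = (32.4 - 1)/(32.4 + 1) = 0.9401
E2 = Em*(1+xi*eta*Vf)/(1-eta*Vf) = 19.0 GPa

19.0 GPa


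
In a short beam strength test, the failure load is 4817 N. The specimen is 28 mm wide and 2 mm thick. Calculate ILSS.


ILSS = 3F/(4bh) = 3*4817/(4*28*2) = 64.51 MPa

64.51 MPa


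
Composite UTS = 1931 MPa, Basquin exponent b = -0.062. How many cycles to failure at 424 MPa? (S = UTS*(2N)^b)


N = 0.5 * (S/UTS)^(1/b) = 0.5 * (424/1931)^(1/-0.062) = 2.0825e+10 cycles

2.0825e+10 cycles


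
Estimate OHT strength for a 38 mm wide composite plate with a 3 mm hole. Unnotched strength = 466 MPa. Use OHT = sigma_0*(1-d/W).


OHT = sigma_0*(1-d/W) = 466*(1-3/38) = 429.2 MPa

429.2 MPa


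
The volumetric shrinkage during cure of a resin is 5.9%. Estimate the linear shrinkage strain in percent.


Linear shrinkage ≈ vol_shrink/3 = 5.9/3 = 1.967%

1.967%


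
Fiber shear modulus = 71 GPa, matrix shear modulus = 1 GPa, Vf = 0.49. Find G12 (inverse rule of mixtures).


1/G12 = Vf/Gf + (1-Vf)/Gm = 0.49/71 + 0.51/1
G12 = 1.93 GPa

1.93 GPa


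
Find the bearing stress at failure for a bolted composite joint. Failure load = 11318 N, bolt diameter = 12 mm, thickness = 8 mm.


sigma_br = F/(d*h) = 11318/(12*8) = 117.9 MPa

117.9 MPa


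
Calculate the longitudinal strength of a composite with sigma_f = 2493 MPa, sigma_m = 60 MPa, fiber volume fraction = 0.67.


sigma_1 = sigma_f*Vf + sigma_m*(1-Vf) = 2493*0.67 + 60*0.33 = 1690.1 MPa

1690.1 MPa


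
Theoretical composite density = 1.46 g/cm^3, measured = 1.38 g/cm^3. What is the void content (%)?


Void% = (rho_theo - rho_actual)/rho_theo * 100 = (1.46 - 1.38)/1.46 * 100 = 5.48%

5.48%


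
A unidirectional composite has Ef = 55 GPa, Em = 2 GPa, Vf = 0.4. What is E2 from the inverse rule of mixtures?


1/E2 = Vf/Ef + (1-Vf)/Em = 0.4/55 + 0.6/2
E2 = 3.25 GPa

3.25 GPa


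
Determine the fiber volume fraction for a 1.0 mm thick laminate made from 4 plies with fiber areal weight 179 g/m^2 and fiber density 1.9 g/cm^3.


Vf = n * FAW / (rho_f * h * 1000) = 4 * 179 / (1.9 * 1.0 * 1000) = 0.3768

0.3768


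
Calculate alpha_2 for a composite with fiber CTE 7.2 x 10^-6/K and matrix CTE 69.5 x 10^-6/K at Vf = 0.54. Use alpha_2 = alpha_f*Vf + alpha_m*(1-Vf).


alpha_2 = alpha_f*Vf + alpha_m*(1-Vf) = 7.2*0.54 + 69.5*0.46 = 35.9 x 10^-6/K

35.9 x 10^-6/K


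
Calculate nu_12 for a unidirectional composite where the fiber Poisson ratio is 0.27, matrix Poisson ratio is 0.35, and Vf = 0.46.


nu_12 = nu_f*Vf + nu_m*(1-Vf) = 0.27*0.46 + 0.35*0.54 = 0.3132

0.3132


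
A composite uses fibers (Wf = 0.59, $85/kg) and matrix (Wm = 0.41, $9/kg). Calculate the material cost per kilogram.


Cost = cost_f*Wf + cost_m*Wm = 85*0.59 + 9*0.41 = $53.84/kg

$53.84/kg


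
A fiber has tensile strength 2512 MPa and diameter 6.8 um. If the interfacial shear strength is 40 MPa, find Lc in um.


Lc = sigma_f * d / (2 * tau_i) = 2512 * 6.8 / (2 * 40) = 213.5 um

213.5 um


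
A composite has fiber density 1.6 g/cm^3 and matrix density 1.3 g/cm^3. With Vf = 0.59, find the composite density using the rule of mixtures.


rho_c = rho_f*Vf + rho_m*(1-Vf) = 1.6*0.59 + 1.3*0.41 = 1.477 g/cm^3

1.477 g/cm^3


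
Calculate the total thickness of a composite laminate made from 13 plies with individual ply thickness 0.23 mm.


h = n * t_ply = 13 * 0.23 = 2.99 mm

2.99 mm


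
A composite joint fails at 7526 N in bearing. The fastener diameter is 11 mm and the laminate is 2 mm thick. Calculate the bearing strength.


sigma_br = F/(d*h) = 7526/(11*2) = 342.1 MPa

342.1 MPa


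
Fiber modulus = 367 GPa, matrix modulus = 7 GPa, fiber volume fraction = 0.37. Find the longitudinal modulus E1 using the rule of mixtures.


E1 = Ef*Vf + Em*(1-Vf) = 367*0.37 + 7*0.63 = 140.2 GPa

140.2 GPa


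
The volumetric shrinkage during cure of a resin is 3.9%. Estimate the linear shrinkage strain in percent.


Linear shrinkage ≈ vol_shrink/3 = 3.9/3 = 1.3%

1.3%


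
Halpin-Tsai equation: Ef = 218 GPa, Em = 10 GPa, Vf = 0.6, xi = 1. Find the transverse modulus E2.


eta = (Ef/Em - 1)/(Ef/Em + xi) = (21.8 - 1)/(21.8 + 1) = 0.9123
E2 = Em*(1+xi*eta*Vf)/(1-eta*Vf) = 34.19 GPa

34.19 GPa


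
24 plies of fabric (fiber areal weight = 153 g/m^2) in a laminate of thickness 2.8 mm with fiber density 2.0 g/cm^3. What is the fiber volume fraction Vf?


Vf = n * FAW / (rho_f * h * 1000) = 24 * 153 / (2.0 * 2.8 * 1000) = 0.6557

0.6557


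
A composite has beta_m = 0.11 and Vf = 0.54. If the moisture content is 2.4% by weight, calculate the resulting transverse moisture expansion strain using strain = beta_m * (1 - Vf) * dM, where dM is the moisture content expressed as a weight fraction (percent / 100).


dM = 2.4/100 = 0.024
strain = beta_m * (1-Vf) * dM = 0.11 * 0.46 * 0.024 = 0.0012144

0.0012144


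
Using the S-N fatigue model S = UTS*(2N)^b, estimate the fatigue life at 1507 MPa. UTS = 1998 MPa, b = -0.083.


N = 0.5 * (S/UTS)^(1/b) = 0.5 * (1507/1998)^(1/-0.083) = 14.9506 cycles

14.9506 cycles


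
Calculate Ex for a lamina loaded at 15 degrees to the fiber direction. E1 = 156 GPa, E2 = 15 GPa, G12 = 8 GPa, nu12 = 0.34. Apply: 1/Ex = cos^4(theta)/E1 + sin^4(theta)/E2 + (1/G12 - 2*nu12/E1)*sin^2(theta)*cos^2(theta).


cos^4(15) = 0.870513, sin^4(15) = 0.004487, sin^2(15)*cos^2(15) = 0.0625
1/G12 - 2*nu12/E1 = 1/8 - 2*0.34/156 = 0.120641 GPa^-1
1/Ex = 0.870513/156 + 0.004487/15 + 0.120641*0.0625 = 0.0134194 GPa^-1
Ex = 74.52 GPa

74.52 GPa


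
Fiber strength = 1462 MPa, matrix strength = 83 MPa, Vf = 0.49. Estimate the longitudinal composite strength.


sigma_1 = sigma_f*Vf + sigma_m*(1-Vf) = 1462*0.49 + 83*0.51 = 758.7 MPa

758.7 MPa


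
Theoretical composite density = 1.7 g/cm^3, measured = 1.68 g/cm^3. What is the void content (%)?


Void% = (rho_theo - rho_actual)/rho_theo * 100 = (1.7 - 1.68)/1.7 * 100 = 1.18%

1.18%


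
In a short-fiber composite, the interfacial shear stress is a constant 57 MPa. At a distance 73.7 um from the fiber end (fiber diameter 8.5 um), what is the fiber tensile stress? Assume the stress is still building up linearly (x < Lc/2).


Force balance: sigma_f * (pi*d^2/4) = tau * (pi*d) * x  ->  sigma_f = 4 * tau * x / d
sigma_f = 4 * 57 * 73.7 / 8.5 = 1976.9 MPa

1976.9 MPa


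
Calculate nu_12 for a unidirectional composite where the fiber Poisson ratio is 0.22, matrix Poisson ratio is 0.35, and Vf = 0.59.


nu_12 = nu_f*Vf + nu_m*(1-Vf) = 0.22*0.59 + 0.35*0.41 = 0.2733

0.2733


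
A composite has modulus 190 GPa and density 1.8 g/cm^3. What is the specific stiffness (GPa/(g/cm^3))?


Specific stiffness = E/rho = 190/1.8 = 105.6 GPa/(g/cm^3)

105.6 GPa/(g/cm^3)


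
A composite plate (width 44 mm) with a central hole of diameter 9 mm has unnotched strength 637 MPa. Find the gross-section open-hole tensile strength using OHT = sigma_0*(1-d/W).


OHT = sigma_0*(1-d/W) = 637*(1-9/44) = 506.7 MPa

506.7 MPa


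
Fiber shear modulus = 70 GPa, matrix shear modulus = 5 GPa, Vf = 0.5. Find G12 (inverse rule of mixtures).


1/G12 = Vf/Gf + (1-Vf)/Gm = 0.5/70 + 0.5/5
G12 = 9.33 GPa

9.33 GPa


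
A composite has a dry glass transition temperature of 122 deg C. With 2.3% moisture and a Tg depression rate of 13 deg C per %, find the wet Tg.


Tg_wet = Tg_dry - k*moisture = 122 - 13*2.3 = 92.1 deg C

92.1 deg C


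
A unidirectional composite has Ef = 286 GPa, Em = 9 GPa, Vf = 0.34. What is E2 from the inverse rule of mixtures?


1/E2 = Vf/Ef + (1-Vf)/Em = 0.34/286 + 0.66/9
E2 = 13.42 GPa

13.42 GPa


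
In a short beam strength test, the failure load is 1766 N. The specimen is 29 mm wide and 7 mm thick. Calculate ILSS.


ILSS = 3F/(4bh) = 3*1766/(4*29*7) = 6.52 MPa

6.52 MPa


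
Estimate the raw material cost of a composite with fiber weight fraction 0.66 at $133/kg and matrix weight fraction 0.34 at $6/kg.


Cost = cost_f*Wf + cost_m*Wm = 133*0.66 + 6*0.34 = $89.82/kg

$89.82/kg


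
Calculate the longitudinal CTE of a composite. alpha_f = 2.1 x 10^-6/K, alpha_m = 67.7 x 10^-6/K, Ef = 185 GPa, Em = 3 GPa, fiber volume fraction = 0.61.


E1 = Ef*Vf + Em*(1-Vf) = 114.02
alpha_1 = (alpha_f*Ef*Vf + alpha_m*Em*(1-Vf))/E1 = 2.77 x 10^-6/K

2.77 x 10^-6/K


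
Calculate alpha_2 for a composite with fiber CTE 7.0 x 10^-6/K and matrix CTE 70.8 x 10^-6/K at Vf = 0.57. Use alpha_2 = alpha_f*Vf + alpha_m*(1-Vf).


alpha_2 = alpha_f*Vf + alpha_m*(1-Vf) = 7.0*0.57 + 70.8*0.43 = 34.4 x 10^-6/K

34.4 x 10^-6/K


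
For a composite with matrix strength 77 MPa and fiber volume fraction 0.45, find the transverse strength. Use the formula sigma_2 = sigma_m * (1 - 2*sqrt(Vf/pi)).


factor = 1 - 2*sqrt(0.45/pi) = 0.2431
sigma_2 = 77 * 0.2431 = 18.72 MPa

18.72 MPa


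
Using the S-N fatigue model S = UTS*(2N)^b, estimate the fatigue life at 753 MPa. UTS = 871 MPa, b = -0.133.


N = 0.5 * (S/UTS)^(1/b) = 0.5 * (753/871)^(1/-0.133) = 1.4939 cycles

1.4939 cycles


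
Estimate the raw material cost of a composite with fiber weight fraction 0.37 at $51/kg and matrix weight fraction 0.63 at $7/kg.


Cost = cost_f*Wf + cost_m*Wm = 51*0.37 + 7*0.63 = $23.28/kg

$23.28/kg


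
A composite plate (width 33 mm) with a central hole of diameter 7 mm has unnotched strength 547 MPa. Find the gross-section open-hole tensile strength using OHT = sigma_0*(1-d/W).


OHT = sigma_0*(1-d/W) = 547*(1-7/33) = 431.0 MPa

431.0 MPa


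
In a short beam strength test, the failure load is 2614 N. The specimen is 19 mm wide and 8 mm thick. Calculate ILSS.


ILSS = 3F/(4bh) = 3*2614/(4*19*8) = 12.9 MPa

12.9 MPa


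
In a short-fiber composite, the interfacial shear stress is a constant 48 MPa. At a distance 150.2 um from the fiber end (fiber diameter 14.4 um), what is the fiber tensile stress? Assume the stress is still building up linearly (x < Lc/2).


Force balance: sigma_f * (pi*d^2/4) = tau * (pi*d) * x  ->  sigma_f = 4 * tau * x / d
sigma_f = 4 * 48 * 150.2 / 14.4 = 2002.7 MPa

2002.7 MPa


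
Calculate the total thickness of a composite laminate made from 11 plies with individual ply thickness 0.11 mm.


h = n * t_ply = 11 * 0.11 = 1.21 mm

1.21 mm


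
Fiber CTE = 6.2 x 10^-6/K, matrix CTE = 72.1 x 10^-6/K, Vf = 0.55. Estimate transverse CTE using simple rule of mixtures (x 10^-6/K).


alpha_2 = alpha_f*Vf + alpha_m*(1-Vf) = 6.2*0.55 + 72.1*0.45 = 35.9 x 10^-6/K

35.9 x 10^-6/K


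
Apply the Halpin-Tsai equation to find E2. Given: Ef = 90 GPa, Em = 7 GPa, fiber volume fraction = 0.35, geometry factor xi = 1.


eta = (Ef/Em - 1)/(Ef/Em + xi) = (12.8571 - 1)/(12.8571 + 1) = 0.8557
E2 = Em*(1+xi*eta*Vf)/(1-eta*Vf) = 12.99 GPa

12.99 GPa


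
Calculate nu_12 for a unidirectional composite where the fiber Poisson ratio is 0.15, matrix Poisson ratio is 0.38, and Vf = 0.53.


nu_12 = nu_f*Vf + nu_m*(1-Vf) = 0.15*0.53 + 0.38*0.47 = 0.2581

0.2581


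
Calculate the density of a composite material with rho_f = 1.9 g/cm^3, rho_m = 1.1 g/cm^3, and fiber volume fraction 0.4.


rho_c = rho_f*Vf + rho_m*(1-Vf) = 1.9*0.4 + 1.1*0.6 = 1.42 g/cm^3

1.42 g/cm^3


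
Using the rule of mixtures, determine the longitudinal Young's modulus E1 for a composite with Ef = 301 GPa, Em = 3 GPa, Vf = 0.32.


E1 = Ef*Vf + Em*(1-Vf) = 301*0.32 + 3*0.68 = 98.36 GPa

98.36 GPa


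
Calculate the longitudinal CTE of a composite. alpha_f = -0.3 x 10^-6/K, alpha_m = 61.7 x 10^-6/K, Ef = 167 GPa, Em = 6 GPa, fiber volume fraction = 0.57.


E1 = Ef*Vf + Em*(1-Vf) = 97.77
alpha_1 = (alpha_f*Ef*Vf + alpha_m*Em*(1-Vf))/E1 = 1.34 x 10^-6/K

1.34 x 10^-6/K


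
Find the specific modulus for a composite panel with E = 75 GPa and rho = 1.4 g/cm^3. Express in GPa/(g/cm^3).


Specific stiffness = E/rho = 75/1.4 = 53.6 GPa/(g/cm^3)

53.6 GPa/(g/cm^3)


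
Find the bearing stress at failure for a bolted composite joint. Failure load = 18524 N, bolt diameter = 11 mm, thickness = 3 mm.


sigma_br = F/(d*h) = 18524/(11*3) = 561.3 MPa

561.3 MPa
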